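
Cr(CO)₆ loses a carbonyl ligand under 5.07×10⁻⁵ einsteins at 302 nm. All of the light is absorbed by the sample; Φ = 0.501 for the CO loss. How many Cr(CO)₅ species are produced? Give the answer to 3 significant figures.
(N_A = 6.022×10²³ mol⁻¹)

Product: Φ × n_abs = 0.501 × 5.07×10⁻⁵ = 2.540×10⁻⁵ mol.
As a count: 2.540×10⁻⁵ × 6.022×10²³ = 1.53×10¹⁹.

1.53×10¹⁹ species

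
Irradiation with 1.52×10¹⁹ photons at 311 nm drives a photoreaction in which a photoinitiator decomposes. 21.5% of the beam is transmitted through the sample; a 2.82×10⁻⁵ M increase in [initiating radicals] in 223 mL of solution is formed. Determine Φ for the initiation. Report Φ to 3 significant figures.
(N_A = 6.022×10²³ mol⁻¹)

Φ = 0.317

Product: (2.82×10⁻⁵ M)(0.223 L) = 6.289×10⁻⁶ mol.
Moles of photons: 1.52×10¹⁹ / 6.022×10²³ = 2.524×10⁻⁵ mol.
Fraction absorbed: 1 − 21.5/100 = 0.7850.
Photons absorbed: 0.7850 × 2.524×10⁻⁵ = 1.981×10⁻⁵ mol.
Φ = 6.289×10⁻⁶ mol / 1.981×10⁻⁵ mol photons = 0.317.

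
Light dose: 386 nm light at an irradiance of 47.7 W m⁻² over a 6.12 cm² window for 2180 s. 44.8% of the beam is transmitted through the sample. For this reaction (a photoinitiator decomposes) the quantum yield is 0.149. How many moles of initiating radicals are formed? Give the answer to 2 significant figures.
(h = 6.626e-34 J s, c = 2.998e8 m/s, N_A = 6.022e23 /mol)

Photon energy at 386 nm: hc/λ = (6.626e-34)(2.998e8)/(386e-9) = 5.146e-19 J.
Energy delivered: (47.7 W m⁻²)(6.12e-4 m²)(2180 s) = 63.64 J.
Photons incident: 63.64 / 5.146e-19 = 1.237e20, i.e. 1.237e20/6.022e23 = 2.054e-4 mol.
Fraction absorbed: 1 − 44.8/100 = 0.5520.
Photons absorbed: 0.5520 × 2.054e-4 = 1.134e-4 mol.
Product: Φ × n_abs = 0.149 × 1.134e-4 = 1.690e-5 mol.

1.7e-5 mol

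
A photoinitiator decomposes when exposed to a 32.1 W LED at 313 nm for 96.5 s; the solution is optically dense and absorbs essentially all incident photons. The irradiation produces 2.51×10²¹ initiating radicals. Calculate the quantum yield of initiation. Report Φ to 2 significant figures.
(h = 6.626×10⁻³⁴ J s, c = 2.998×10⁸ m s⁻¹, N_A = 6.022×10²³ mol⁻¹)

Φ = 0.51

Product: 2.51×10²¹ / 6.022×10²³ = 0.004168 mol.
Photon energy at 313 nm: hc/λ = (6.626×10⁻³⁴)(2.998×10⁸)/(313×10⁻⁹) = 6.347×10⁻¹⁹ J.
Energy delivered: (32.1 W)(96.5 s) = 3098 J.
Photons incident: 3098 / 6.347×10⁻¹⁹ = 4.881×10²¹, i.e. 4.881×10²¹/6.022×10²³ = 0.008105 mol.
Φ = 0.004168 mol / 0.008105 mol photons = 0.51.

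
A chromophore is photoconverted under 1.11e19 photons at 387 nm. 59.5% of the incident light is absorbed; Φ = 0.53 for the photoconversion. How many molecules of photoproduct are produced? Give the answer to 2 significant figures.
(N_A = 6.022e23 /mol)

Moles of photons: 1.11e19 / 6.022e23 = 1.843e-5 mol.
Photons absorbed: 0.595 × 1.843e-5 = 1.097e-5 mol.
Product: Φ × n_abs = 0.53 × 1.097e-5 = 5.814e-6 mol.
As a count: 5.814e-6 × 6.022e23 = 3.5e18.

3.5e18 molecules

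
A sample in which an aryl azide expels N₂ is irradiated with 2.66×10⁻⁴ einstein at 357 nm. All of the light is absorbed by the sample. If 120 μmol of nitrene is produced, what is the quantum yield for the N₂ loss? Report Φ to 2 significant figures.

Product: 120 μmol = 1.20×10⁻⁴ mol.
Φ = 1.20×10⁻⁴ mol / 2.66×10⁻⁴ mol photons = 0.45.

Φ = 0.45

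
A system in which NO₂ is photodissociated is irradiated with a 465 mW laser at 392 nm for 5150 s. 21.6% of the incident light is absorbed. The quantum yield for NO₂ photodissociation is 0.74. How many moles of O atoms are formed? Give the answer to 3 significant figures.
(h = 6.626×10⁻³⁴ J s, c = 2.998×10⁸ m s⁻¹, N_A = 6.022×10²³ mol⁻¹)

Photon energy at 392 nm: hc/λ = (6.626×10⁻³⁴)(2.998×10⁸)/(392×10⁻⁹) = 5.068×10⁻¹⁹ J.
Energy delivered: (465 mW)(5150 s) = 2395 J.
Photons incident: 2395 / 5.068×10⁻¹⁹ = 4.726×10²¹, i.e. 4.726×10²¹/6.022×10²³ = 0.007848 mol.
Photons absorbed: 0.216 × 0.007848 = 0.001695 mol.
Product: Φ × n_abs = 0.74 × 0.001695 = 0.001254 mol.

0.00125 mol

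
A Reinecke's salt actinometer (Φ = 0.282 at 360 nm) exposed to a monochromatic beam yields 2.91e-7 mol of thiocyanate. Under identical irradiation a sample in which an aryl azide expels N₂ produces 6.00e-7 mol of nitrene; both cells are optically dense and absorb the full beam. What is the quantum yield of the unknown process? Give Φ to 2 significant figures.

Φ = 0.58

Photons absorbed by the actinometer: 2.91e-7 / 0.282 = 1.032e-6 mol.
Φ(unknown) = 6.00e-7 / 1.032e-6 = 0.58.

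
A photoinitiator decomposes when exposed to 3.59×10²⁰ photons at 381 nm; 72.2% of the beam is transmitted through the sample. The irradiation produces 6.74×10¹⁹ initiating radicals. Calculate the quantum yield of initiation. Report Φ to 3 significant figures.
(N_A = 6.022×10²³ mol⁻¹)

Φ = 0.675

Product: 6.74×10¹⁹ / 6.022×10²³ = 1.119×10⁻⁴ mol.
Moles of photons: 3.59×10²⁰ / 6.022×10²³ = 5.961×10⁻⁴ mol.
Fraction absorbed: 1 − 72.2/100 = 0.2780.
Photons absorbed: 0.2780 × 5.961×10⁻⁴ = 1.657×10⁻⁴ mol.
Φ = 1.119×10⁻⁴ mol / 1.657×10⁻⁴ mol photons = 0.675.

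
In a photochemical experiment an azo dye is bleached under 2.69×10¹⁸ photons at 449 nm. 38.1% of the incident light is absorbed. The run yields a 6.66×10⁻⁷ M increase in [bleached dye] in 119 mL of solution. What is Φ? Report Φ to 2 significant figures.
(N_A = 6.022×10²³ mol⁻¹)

Φ = 0.047

Product: (6.66×10⁻⁷ M)(0.119 L) = 7.925×10⁻⁸ mol.
Moles of photons: 2.69×10¹⁸ / 6.022×10²³ = 4.467×10⁻⁶ mol.
Photons absorbed: 0.381 × 4.467×10⁻⁶ = 1.702×10⁻⁶ mol.
Φ = 7.925×10⁻⁸ mol / 1.702×10⁻⁶ mol photons = 0.047.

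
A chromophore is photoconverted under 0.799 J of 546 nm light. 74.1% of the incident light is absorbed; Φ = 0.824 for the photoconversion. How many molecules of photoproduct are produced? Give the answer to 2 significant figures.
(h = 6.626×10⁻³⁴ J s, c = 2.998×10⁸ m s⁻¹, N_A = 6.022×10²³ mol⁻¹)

Photon energy at 546 nm: hc/λ = (6.626×10⁻³⁴)(2.998×10⁸)/(546×10⁻⁹) = 3.638×10⁻¹⁹ J.
Photons incident: 0.799 / 3.638×10⁻¹⁹ = 2.196×10¹⁸, i.e. 2.196×10¹⁸/6.022×10²³ = 3.647×10⁻⁶ mol.
Photons absorbed: 0.741 × 3.647×10⁻⁶ = 2.702×10⁻⁶ mol.
Product: Φ × n_abs = 0.824 × 2.702×10⁻⁶ = 2.226×10⁻⁶ mol.
As a count: 2.226×10⁻⁶ × 6.022×10²³ = 1.3×10¹⁸.

1.3×10¹⁸ molecules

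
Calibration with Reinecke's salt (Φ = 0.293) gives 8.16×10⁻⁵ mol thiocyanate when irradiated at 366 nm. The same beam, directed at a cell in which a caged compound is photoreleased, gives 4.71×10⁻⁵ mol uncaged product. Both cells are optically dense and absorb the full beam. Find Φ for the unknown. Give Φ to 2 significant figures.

Photons absorbed by the actinometer: 8.16×10⁻⁵ / 0.293 = 2.785×10⁻⁴ mol.
Φ(unknown) = 4.71×10⁻⁵ / 2.785×10⁻⁴ = 0.17.

Φ = 0.17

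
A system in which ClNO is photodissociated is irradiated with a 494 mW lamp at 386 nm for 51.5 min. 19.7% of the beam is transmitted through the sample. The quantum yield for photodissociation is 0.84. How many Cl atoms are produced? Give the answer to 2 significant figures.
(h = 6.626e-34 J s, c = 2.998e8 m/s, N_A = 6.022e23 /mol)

2.0e21 atoms

Photon energy at 386 nm: hc/λ = (6.626e-34)(2.998e8)/(386e-9) = 5.146e-19 J.
Energy delivered: (494 mW)(3090 s) = 1526 J.
Photons incident: 1526 / 5.146e-19 = 2.965e21, i.e. 2.965e21/6.022e23 = 0.004924 mol.
Fraction absorbed: 1 − 19.7/100 = 0.8030.
Photons absorbed: 0.8030 × 0.004924 = 0.003954 mol.
Product: Φ × n_abs = 0.84 × 0.003954 = 0.003321 mol.
As a count: 0.003321 × 6.022e23 = 2.0e21.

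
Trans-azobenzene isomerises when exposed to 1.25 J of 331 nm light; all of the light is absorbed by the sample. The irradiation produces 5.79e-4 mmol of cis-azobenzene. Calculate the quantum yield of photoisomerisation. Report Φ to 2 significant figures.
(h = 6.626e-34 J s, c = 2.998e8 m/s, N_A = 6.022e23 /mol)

Φ = 0.17

Product: 5.79e-4 mmol = 5.79e-7 mol.
Photon energy at 331 nm: hc/λ = (6.626e-34)(2.998e8)/(331e-9) = 6.001e-19 J.
Photons incident: 1.25 / 6.001e-19 = 2.083e18, i.e. 2.083e18/6.022e23 = 3.459e-6 mol.
Φ = 5.79e-7 mol / 3.459e-6 mol photons = 0.17.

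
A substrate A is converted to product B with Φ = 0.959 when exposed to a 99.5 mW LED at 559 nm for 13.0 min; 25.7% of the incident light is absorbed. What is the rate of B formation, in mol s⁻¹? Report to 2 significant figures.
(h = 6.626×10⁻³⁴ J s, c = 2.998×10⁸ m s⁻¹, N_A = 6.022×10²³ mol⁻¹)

1.1×10⁻⁷ mol s⁻¹

Photon energy at 559 nm: hc/λ = (6.626×10⁻³⁴)(2.998×10⁸)/(559×10⁻⁹) = 3.554×10⁻¹⁹ J.
Energy delivered: (99.5 mW)(780 s) = 77.61 J.
Photons incident: 77.61 / 3.554×10⁻¹⁹ = 2.184×10²⁰, i.e. 2.184×10²⁰/6.022×10²³ = 3.627×10⁻⁴ mol.
Photons absorbed: 0.257 × 3.627×10⁻⁴ = 9.321×10⁻⁵ mol.
Product formed: 0.959 × 9.321×10⁻⁵ = 8.939×10⁻⁵ mol.
Rate: 8.939×10⁻⁵ / 780 s = 1.1×10⁻⁷ mol s⁻¹.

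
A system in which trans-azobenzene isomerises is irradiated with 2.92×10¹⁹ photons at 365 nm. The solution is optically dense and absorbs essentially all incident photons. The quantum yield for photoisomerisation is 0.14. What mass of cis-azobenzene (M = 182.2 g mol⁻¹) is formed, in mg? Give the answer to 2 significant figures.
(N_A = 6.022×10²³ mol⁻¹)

1.2 mg

Moles of photons: 2.92×10¹⁹ / 6.022×10²³ = 4.849×10⁻⁵ mol.
Product: Φ × n_abs = 0.14 × 4.849×10⁻⁵ = 6.789×10⁻⁶ mol.
Mass: 6.789×10⁻⁶ × 182.2 = 0.001237 g = 1.2 mg.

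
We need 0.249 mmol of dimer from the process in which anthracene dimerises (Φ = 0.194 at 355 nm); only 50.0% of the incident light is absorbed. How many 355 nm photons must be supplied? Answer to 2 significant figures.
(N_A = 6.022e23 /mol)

1.5e21 photons

Product: 0.249 mmol = 2.49e-4 mol.
Photons that must be absorbed: 2.49e-4 / 0.194 = 0.001284 mol.
Incident photons needed: 0.001284 / 0.500 = 0.002568 mol.
Photon count: 0.002568 × 6.022e23 = 1.5e21.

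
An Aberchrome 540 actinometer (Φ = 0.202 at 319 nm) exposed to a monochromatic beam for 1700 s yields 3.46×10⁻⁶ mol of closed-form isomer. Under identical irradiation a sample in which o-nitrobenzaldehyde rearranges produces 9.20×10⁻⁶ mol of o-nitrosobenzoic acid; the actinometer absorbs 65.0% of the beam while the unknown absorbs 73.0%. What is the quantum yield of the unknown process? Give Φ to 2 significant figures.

Φ = 0.48

Photons absorbed by the actinometer: 3.46×10⁻⁶ / 0.202 = 1.713×10⁻⁵ mol.
Incident flux: 1.713×10⁻⁵ / 0.650 = 2.635×10⁻⁵ einstein.
Absorbed by unknown: 0.730 × 2.635×10⁻⁵ = 1.924×10⁻⁵ mol.
Φ(unknown) = 9.20×10⁻⁶ / 1.924×10⁻⁵ = 0.48.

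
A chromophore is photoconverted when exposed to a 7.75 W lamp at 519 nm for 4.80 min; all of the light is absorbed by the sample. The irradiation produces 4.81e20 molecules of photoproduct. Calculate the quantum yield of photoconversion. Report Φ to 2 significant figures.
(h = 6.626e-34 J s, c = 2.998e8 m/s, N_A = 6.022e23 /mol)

Φ = 0.082

Product: 4.81e20 / 6.022e23 = 7.987e-4 mol.
Photon energy at 519 nm: hc/λ = (6.626e-34)(2.998e8)/(519e-9) = 3.828e-19 J.
Energy delivered: (7.75 W)(288 s) = 2232 J.
Photons incident: 2232 / 3.828e-19 = 5.831e21, i.e. 5.831e21/6.022e23 = 0.009683 mol.
Φ = 7.987e-4 mol / 0.009683 mol photons = 0.082.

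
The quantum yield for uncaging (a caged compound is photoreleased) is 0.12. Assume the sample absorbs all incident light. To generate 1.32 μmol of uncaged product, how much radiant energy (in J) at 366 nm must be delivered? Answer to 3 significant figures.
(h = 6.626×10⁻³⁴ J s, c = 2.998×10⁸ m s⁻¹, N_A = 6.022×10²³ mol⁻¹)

Product: 1.32 μmol = 1.32×10⁻⁶ mol.
Photons that must be absorbed: 1.32×10⁻⁶ / 0.12 = 1.100×10⁻⁵ mol.
Photon energy: hc/λ = 5.428×10⁻¹⁹ J; per mole, 3.269×10⁵ J mol⁻¹.
Energy required: 1.100×10⁻⁵ × 3.269×10⁵ = 3.60 J.

3.60 J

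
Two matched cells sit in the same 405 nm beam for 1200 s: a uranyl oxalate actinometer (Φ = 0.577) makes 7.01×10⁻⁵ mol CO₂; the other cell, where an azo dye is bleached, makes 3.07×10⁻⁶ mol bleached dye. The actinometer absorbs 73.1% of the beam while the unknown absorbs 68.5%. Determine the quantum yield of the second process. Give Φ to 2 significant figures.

Φ = 0.027

Photons absorbed by the actinometer: 7.01×10⁻⁵ / 0.577 = 1.215×10⁻⁴ mol.
Incident flux: 1.215×10⁻⁴ / 0.731 = 1.662×10⁻⁴ einstein.
Absorbed by unknown: 0.685 × 1.662×10⁻⁴ = 1.138×10⁻⁴ mol.
Φ(unknown) = 3.07×10⁻⁶ / 1.138×10⁻⁴ = 0.027.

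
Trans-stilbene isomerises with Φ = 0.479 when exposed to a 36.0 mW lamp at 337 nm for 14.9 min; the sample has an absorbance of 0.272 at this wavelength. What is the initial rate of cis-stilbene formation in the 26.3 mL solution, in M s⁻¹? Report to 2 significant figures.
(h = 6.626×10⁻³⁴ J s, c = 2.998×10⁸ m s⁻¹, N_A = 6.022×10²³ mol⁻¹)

8.6×10⁻⁷ M s⁻¹

Photon energy at 337 nm: hc/λ = (6.626×10⁻³⁴)(2.998×10⁸)/(337×10⁻⁹) = 5.895×10⁻¹⁹ J.
Energy delivered: (36.0 mW)(894 s) = 32.18 J.
Photons incident: 32.18 / 5.895×10⁻¹⁹ = 5.459×10¹⁹, i.e. 5.459×10¹⁹/6.022×10²³ = 9.065×10⁻⁵ mol.
Fraction absorbed: 1 − 10^(−0.272) = 0.4654.
Photons absorbed: 0.4654 × 9.065×10⁻⁵ = 4.219×10⁻⁵ mol.
Product formed: 0.479 × 4.219×10⁻⁵ = 2.021×10⁻⁵ mol.
Rate: 2.021×10⁻⁵ mol / (894 s × 0.0263 L) = 8.6×10⁻⁷ M s⁻¹.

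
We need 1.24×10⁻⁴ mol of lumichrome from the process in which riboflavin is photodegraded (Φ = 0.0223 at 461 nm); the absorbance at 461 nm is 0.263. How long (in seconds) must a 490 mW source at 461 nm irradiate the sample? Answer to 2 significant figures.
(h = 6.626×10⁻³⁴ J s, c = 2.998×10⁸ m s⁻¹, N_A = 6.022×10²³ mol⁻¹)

t ≈ 6500 s

Photons that must be absorbed: 1.24×10⁻⁴ / 0.0223 = 0.005561 mol.
Fraction absorbed: 1 − 10^(−0.263) = 0.4542.
Incident photons needed: 0.005561 / 0.4542 = 0.01224 mol.
Photon energy: hc/λ = 4.309×10⁻¹⁹ J; per mole, 2.595×10⁵ J mol⁻¹.
Energy required: 0.01224 × 2.595×10⁵ = 3176 J.
Time: 3176 J / 0.49 W = 6500 s.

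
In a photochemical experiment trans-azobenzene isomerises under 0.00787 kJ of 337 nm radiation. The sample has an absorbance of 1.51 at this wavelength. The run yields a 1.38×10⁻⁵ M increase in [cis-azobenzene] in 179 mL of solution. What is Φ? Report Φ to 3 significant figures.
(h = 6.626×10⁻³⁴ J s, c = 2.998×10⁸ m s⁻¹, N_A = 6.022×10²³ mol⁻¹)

Product: (1.38×10⁻⁵ M)(0.179 L) = 2.470×10⁻⁶ mol.
Photon energy at 337 nm: hc/λ = (6.626×10⁻³⁴)(2.998×10⁸)/(337×10⁻⁹) = 5.895×10⁻¹⁹ J.
Incident energy: 0.00787 kJ = 7.87 J.
Photons incident: 7.87 / 5.895×10⁻¹⁹ = 1.335×10¹⁹, i.e. 1.335×10¹⁹/6.022×10²³ = 2.217×10⁻⁵ mol.
Fraction absorbed: 1 − 10^(−1.51) = 0.9691.
Photons absorbed: 0.9691 × 2.217×10⁻⁵ = 2.148×10⁻⁵ mol.
Φ = 2.470×10⁻⁶ mol / 2.148×10⁻⁵ mol photons = 0.115.

Φ = 0.115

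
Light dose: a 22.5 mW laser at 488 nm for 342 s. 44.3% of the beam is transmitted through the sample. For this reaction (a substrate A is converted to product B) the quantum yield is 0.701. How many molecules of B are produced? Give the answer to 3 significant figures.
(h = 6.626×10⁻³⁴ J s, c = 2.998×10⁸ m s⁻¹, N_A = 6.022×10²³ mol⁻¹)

Photon energy at 488 nm: hc/λ = (6.626×10⁻³⁴)(2.998×10⁸)/(488×10⁻⁹) = 4.071×10⁻¹⁹ J.
Energy delivered: (22.5 mW)(342 s) = 7.695 J.
Photons incident: 7.695 / 4.071×10⁻¹⁹ = 1.890×10¹⁹, i.e. 1.890×10¹⁹/6.022×10²³ = 3.138×10⁻⁵ mol.
Fraction absorbed: 1 − 44.3/100 = 0.5570.
Photons absorbed: 0.5570 × 3.138×10⁻⁵ = 1.748×10⁻⁵ mol.
Product: Φ × n_abs = 0.701 × 1.748×10⁻⁵ = 1.225×10⁻⁵ mol.
As a count: 1.225×10⁻⁵ × 6.022×10²³ = 7.38×10¹⁸.

7.38×10¹⁸ molecules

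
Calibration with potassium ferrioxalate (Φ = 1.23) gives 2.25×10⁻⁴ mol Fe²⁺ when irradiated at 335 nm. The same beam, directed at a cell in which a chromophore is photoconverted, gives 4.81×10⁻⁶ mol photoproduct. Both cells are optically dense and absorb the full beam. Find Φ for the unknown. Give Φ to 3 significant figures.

Φ = 0.0263

Photons absorbed by the actinometer: 2.25×10⁻⁴ / 1.23 = 1.829×10⁻⁴ mol.
Φ(unknown) = 4.81×10⁻⁶ / 1.829×10⁻⁴ = 0.0263.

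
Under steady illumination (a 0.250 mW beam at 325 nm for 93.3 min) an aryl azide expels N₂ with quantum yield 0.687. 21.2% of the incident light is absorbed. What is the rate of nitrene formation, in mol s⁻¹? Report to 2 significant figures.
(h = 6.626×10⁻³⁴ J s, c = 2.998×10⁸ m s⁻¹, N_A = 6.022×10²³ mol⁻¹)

9.9×10⁻¹¹ mol s⁻¹

Photon energy at 325 nm: hc/λ = (6.626×10⁻³⁴)(2.998×10⁸)/(325×10⁻⁹) = 6.112×10⁻¹⁹ J.
Energy delivered: (0.250 mW)(5598 s) = 1.400 J.
Photons incident: 1.400 / 6.112×10⁻¹⁹ = 2.291×10¹⁸, i.e. 2.291×10¹⁸/6.022×10²³ = 3.804×10⁻⁶ mol.
Photons absorbed: 0.212 × 3.804×10⁻⁶ = 8.064×10⁻⁷ mol.
Product formed: 0.687 × 8.064×10⁻⁷ = 5.540×10⁻⁷ mol.
Rate: 5.540×10⁻⁷ / 5598 s = 9.9×10⁻¹¹ mol s⁻¹.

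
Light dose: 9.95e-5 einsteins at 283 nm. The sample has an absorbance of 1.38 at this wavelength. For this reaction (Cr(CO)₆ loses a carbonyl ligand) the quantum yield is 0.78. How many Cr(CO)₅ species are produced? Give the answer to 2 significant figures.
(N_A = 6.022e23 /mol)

4.5e19 species

Fraction absorbed: 1 − 10^(−1.38) = 0.9583.
Photons absorbed: 0.9583 × 9.95e-5 = 9.535e-5 mol.
Product: Φ × n_abs = 0.78 × 9.535e-5 = 7.437e-5 mol.
As a count: 7.437e-5 × 6.022e23 = 4.5e19.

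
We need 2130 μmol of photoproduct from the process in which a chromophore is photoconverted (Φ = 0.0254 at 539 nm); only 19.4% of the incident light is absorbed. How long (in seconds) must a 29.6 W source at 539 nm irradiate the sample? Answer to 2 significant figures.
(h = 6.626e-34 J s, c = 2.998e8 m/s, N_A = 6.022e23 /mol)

t ≈ 3200 s

Product: 2130 μmol = 0.00213 mol.
Photons that must be absorbed: 0.00213 / 0.0254 = 0.08386 mol.
Incident photons needed: 0.08386 / 0.194 = 0.4323 mol.
Photon energy: hc/λ = 3.685e-19 J; per mole, 2.219e5 J mol⁻¹.
Energy required: 0.4323 × 2.219e5 = 9.593e4 J.
Time: 9.593e4 J / 29.6 W = 3200 s.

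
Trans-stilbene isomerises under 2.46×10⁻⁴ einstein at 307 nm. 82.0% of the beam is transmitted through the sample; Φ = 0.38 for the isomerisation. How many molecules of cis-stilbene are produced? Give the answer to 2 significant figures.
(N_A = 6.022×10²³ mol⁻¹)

1.0×10¹⁹ molecules

Fraction absorbed: 1 − 82.0/100 = 0.1800.
Photons absorbed: 0.1800 × 2.46×10⁻⁴ = 4.428×10⁻⁵ mol.
Product: Φ × n_abs = 0.38 × 4.428×10⁻⁵ = 1.683×10⁻⁵ mol.
As a count: 1.683×10⁻⁵ × 6.022×10²³ = 1.0×10¹⁹.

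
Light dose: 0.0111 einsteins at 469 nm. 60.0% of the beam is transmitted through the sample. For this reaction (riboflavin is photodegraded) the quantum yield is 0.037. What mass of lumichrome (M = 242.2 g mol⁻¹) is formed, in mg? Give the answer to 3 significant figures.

39.8 mg

Fraction absorbed: 1 − 60.0/100 = 0.4000.
Photons absorbed: 0.4000 × 0.0111 = 0.004440 mol.
Product: Φ × n_abs = 0.037 × 0.004440 = 1.643e-4 mol.
Mass: 1.643e-4 × 242.2 = 0.03979 g = 39.8 mg.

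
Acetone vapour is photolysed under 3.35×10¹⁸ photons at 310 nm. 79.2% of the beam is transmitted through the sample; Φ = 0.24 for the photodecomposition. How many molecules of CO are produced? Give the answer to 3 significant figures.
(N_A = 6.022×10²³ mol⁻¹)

1.67×10¹⁷ molecules

Moles of photons: 3.35×10¹⁸ / 6.022×10²³ = 5.563×10⁻⁶ mol.
Fraction absorbed: 1 − 79.2/100 = 0.2080.
Photons absorbed: 0.2080 × 5.563×10⁻⁶ = 1.157×10⁻⁶ mol.
Product: Φ × n_abs = 0.24 × 1.157×10⁻⁶ = 2.777×10⁻⁷ mol.
As a count: 2.777×10⁻⁷ × 6.022×10²³ = 1.67×10¹⁷.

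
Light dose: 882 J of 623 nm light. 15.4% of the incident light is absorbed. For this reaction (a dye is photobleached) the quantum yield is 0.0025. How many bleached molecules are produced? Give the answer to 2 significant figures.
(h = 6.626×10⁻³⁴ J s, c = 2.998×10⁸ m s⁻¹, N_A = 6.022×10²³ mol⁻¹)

1.1×10¹⁸ bleached molecules

Photon energy at 623 nm: hc/λ = (6.626×10⁻³⁴)(2.998×10⁸)/(623×10⁻⁹) = 3.189×10⁻¹⁹ J.
Photons incident: 882 / 3.189×10⁻¹⁹ = 2.766×10²¹, i.e. 2.766×10²¹/6.022×10²³ = 0.004593 mol.
Photons absorbed: 0.154 × 0.004593 = 7.073×10⁻⁴ mol.
Product: Φ × n_abs = 0.0025 × 7.073×10⁻⁴ = 1.768×10⁻⁶ mol.
As a count: 1.768×10⁻⁶ × 6.022×10²³ = 1.1×10¹⁸.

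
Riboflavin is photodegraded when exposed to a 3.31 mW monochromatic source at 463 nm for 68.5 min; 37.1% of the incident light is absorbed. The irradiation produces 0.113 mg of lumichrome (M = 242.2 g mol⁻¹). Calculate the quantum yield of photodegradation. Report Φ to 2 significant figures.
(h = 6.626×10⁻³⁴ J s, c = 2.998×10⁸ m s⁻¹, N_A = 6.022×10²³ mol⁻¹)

Φ = 0.024

Product: 0.113 mg / 242.2 g mol⁻¹ = 4.666×10⁻⁷ mol.
Photon energy at 463 nm: hc/λ = (6.626×10⁻³⁴)(2.998×10⁸)/(463×10⁻⁹) = 4.290×10⁻¹⁹ J.
Energy delivered: (3.31 mW)(4110 s) = 13.60 J.
Photons incident: 13.60 / 4.290×10⁻¹⁹ = 3.170×10¹⁹, i.e. 3.170×10¹⁹/6.022×10²³ = 5.264×10⁻⁵ mol.
Photons absorbed: 0.371 × 5.264×10⁻⁵ = 1.953×10⁻⁵ mol.
Φ = 4.666×10⁻⁷ mol / 1.953×10⁻⁵ mol photons = 0.024.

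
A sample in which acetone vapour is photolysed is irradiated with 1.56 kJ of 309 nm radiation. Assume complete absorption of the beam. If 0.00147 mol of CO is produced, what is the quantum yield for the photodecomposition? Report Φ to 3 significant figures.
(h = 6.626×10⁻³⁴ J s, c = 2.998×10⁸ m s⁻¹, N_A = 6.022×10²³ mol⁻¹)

Photon energy at 309 nm: hc/λ = (6.626×10⁻³⁴)(2.998×10⁸)/(309×10⁻⁹) = 6.429×10⁻¹⁹ J.
Incident energy: 1.56 kJ = 1560 J.
Photons incident: 1560 / 6.429×10⁻¹⁹ = 2.427×10²¹, i.e. 2.427×10²¹/6.022×10²³ = 0.004030 mol.
Φ = 0.00147 mol / 0.004030 mol photons = 0.365.

Φ = 0.365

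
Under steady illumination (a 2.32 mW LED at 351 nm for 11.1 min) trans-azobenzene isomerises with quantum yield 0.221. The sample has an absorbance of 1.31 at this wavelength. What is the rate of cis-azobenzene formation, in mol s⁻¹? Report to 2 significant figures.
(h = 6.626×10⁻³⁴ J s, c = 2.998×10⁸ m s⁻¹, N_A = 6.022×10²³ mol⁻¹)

Photon energy at 351 nm: hc/λ = (6.626×10⁻³⁴)(2.998×10⁸)/(351×10⁻⁹) = 5.659×10⁻¹⁹ J.
Energy delivered: (2.32 mW)(666 s) = 1.545 J.
Photons incident: 1.545 / 5.659×10⁻¹⁹ = 2.730×10¹⁸, i.e. 2.730×10¹⁸/6.022×10²³ = 4.533×10⁻⁶ mol.
Fraction absorbed: 1 − 10^(−1.31) = 0.9510.
Photons absorbed: 0.9510 × 4.533×10⁻⁶ = 4.311×10⁻⁶ mol.
Product formed: 0.221 × 4.311×10⁻⁶ = 9.527×10⁻⁷ mol.
Rate: 9.527×10⁻⁷ / 666 s = 1.4×10⁻⁹ mol s⁻¹.

1.4×10⁻⁹ mol s⁻¹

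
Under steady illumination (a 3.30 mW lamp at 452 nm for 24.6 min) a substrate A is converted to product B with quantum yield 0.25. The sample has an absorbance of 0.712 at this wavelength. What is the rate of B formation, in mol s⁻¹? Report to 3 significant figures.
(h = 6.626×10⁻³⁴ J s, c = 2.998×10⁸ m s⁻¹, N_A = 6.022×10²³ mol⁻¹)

2.51×10⁻⁹ mol s⁻¹

Photon energy at 452 nm: hc/λ = (6.626×10⁻³⁴)(2.998×10⁸)/(452×10⁻⁹) = 4.395×10⁻¹⁹ J.
Energy delivered: (3.30 mW)(1476 s) = 4.871 J.
Photons incident: 4.871 / 4.395×10⁻¹⁹ = 1.108×10¹⁹, i.e. 1.108×10¹⁹/6.022×10²³ = 1.840×10⁻⁵ mol.
Fraction absorbed: 1 − 10^(−0.712) = 0.8059.
Photons absorbed: 0.8059 × 1.840×10⁻⁵ = 1.483×10⁻⁵ mol.
Product formed: 0.25 × 1.483×10⁻⁵ = 3.708×10⁻⁶ mol.
Rate: 3.708×10⁻⁶ / 1476 s = 2.51×10⁻⁹ mol s⁻¹.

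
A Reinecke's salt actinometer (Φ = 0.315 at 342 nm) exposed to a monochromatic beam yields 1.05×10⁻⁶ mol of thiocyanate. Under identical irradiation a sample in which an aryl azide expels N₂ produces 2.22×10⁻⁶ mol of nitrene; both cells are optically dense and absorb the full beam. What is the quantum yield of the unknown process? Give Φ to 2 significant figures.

Photons absorbed by the actinometer: 1.05×10⁻⁶ / 0.315 = 3.333×10⁻⁶ mol.
Φ(unknown) = 2.22×10⁻⁶ / 3.333×10⁻⁶ = 0.67.

Φ = 0.67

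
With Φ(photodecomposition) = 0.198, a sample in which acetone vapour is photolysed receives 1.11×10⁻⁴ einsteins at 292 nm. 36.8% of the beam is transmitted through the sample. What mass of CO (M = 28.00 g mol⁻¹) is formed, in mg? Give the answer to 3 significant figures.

Fraction absorbed: 1 − 36.8/100 = 0.6320.
Photons absorbed: 0.6320 × 1.11×10⁻⁴ = 7.015×10⁻⁵ mol.
Product: Φ × n_abs = 0.198 × 7.015×10⁻⁵ = 1.389×10⁻⁵ mol.
Mass: 1.389×10⁻⁵ × 28.00 = 3.889×10⁻⁴ g = 0.389 mg.

0.389 mg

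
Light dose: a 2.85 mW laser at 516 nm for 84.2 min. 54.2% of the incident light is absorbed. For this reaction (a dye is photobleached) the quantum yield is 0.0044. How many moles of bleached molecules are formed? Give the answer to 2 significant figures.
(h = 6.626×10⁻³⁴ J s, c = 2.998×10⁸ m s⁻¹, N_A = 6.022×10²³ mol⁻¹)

1.5×10⁻⁷ mol

Photon energy at 516 nm: hc/λ = (6.626×10⁻³⁴)(2.998×10⁸)/(516×10⁻⁹) = 3.850×10⁻¹⁹ J.
Energy delivered: (2.85 mW)(5052 s) = 14.40 J.
Photons incident: 14.40 / 3.850×10⁻¹⁹ = 3.740×10¹⁹, i.e. 3.740×10¹⁹/6.022×10²³ = 6.211×10⁻⁵ mol.
Photons absorbed: 0.542 × 6.211×10⁻⁵ = 3.366×10⁻⁵ mol.
Product: Φ × n_abs = 0.0044 × 3.366×10⁻⁵ = 1.481×10⁻⁷ mol.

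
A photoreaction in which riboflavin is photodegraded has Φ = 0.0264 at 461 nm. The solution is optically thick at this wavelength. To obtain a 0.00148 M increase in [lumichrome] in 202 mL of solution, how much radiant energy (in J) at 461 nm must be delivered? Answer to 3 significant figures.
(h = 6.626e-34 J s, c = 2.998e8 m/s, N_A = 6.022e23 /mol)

Product: (0.00148 M)(0.202 L) = 2.990e-4 mol.
Photons that must be absorbed: 2.990e-4 / 0.0264 = 0.01133 mol.
Photon energy: hc/λ = 4.309e-19 J; per mole, 2.595e5 J mol⁻¹.
Energy required: 0.01133 × 2.595e5 = 2940 J.

2940 J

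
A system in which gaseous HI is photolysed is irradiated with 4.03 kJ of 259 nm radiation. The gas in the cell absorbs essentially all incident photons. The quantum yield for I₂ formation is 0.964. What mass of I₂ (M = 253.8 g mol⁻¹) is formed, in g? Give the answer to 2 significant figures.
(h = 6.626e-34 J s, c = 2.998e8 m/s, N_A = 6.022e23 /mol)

2.1 g

Photon energy at 259 nm: hc/λ = (6.626e-34)(2.998e8)/(259e-9) = 7.670e-19 J.
Incident energy: 4.03 kJ = 4030 J.
Photons incident: 4030 / 7.670e-19 = 5.254e21, i.e. 5.254e21/6.022e23 = 0.008725 mol.
Product: Φ × n_abs = 0.964 × 0.008725 = 0.008411 mol.
Mass: 0.008411 × 253.8 = 2.135 g = 2.1 g.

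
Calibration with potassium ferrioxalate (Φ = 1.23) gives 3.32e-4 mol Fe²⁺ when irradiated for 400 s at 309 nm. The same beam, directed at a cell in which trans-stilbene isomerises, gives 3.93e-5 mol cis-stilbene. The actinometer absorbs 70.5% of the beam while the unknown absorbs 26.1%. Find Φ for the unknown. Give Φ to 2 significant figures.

Φ = 0.39

Photons absorbed by the actinometer: 3.32e-4 / 1.23 = 2.699e-4 mol.
Incident flux: 2.699e-4 / 0.705 = 3.828e-4 einstein.
Absorbed by unknown: 0.261 × 3.828e-4 = 9.991e-5 mol.
Φ(unknown) = 3.93e-5 / 9.991e-5 = 0.39.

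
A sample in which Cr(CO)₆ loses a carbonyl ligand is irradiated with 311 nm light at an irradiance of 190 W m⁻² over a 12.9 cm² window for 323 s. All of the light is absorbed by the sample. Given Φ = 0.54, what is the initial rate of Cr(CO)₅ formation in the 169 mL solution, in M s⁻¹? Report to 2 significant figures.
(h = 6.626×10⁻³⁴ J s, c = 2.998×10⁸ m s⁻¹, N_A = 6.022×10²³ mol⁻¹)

Photon energy at 311 nm: hc/λ = (6.626×10⁻³⁴)(2.998×10⁸)/(311×10⁻⁹) = 6.387×10⁻¹⁹ J.
Energy delivered: (190 W m⁻²)(12.9×10⁻⁴ m²)(323 s) = 79.17 J.
Photons incident: 79.17 / 6.387×10⁻¹⁹ = 1.240×10²⁰, i.e. 1.240×10²⁰/6.022×10²³ = 2.059×10⁻⁴ mol.
Product formed: 0.54 × 2.059×10⁻⁴ = 1.112×10⁻⁴ mol.
Rate: 1.112×10⁻⁴ mol / (323 s × 0.169 L) = 2.0×10⁻⁶ M s⁻¹.

2.0×10⁻⁶ M s⁻¹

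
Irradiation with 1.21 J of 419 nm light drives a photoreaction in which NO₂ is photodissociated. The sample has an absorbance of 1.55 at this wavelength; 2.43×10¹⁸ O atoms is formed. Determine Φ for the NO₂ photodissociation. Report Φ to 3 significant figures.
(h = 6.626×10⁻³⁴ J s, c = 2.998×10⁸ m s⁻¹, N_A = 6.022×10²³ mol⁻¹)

Product: 2.43×10¹⁸ / 6.022×10²³ = 4.035×10⁻⁶ mol.
Photon energy at 419 nm: hc/λ = (6.626×10⁻³⁴)(2.998×10⁸)/(419×10⁻⁹) = 4.741×10⁻¹⁹ J.
Photons incident: 1.21 / 4.741×10⁻¹⁹ = 2.552×10¹⁸, i.e. 2.552×10¹⁸/6.022×10²³ = 4.238×10⁻⁶ mol.
Fraction absorbed: 1 − 10^(−1.55) = 0.9718.
Photons absorbed: 0.9718 × 4.238×10⁻⁶ = 4.118×10⁻⁶ mol.
Φ = 4.035×10⁻⁶ mol / 4.118×10⁻⁶ mol photons = 0.980.

Φ = 0.980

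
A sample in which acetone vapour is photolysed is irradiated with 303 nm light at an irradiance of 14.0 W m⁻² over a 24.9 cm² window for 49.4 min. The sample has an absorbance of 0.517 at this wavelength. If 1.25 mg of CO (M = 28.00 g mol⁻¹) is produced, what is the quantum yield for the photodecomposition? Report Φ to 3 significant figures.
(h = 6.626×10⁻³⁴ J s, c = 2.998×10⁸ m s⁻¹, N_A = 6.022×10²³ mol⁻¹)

Φ = 0.245

Product: 1.25 mg / 28.00 g mol⁻¹ = 4.464×10⁻⁵ mol.
Photon energy at 303 nm: hc/λ = (6.626×10⁻³⁴)(2.998×10⁸)/(303×10⁻⁹) = 6.556×10⁻¹⁹ J.
Energy delivered: (14.0 W m⁻²)(24.9×10⁻⁴ m²)(2964 s) = 103.3 J.
Photons incident: 103.3 / 6.556×10⁻¹⁹ = 1.576×10²⁰, i.e. 1.576×10²⁰/6.022×10²³ = 2.617×10⁻⁴ mol.
Fraction absorbed: 1 − 10^(−0.517) = 0.6959.
Photons absorbed: 0.6959 × 2.617×10⁻⁴ = 1.821×10⁻⁴ mol.
Φ = 4.464×10⁻⁵ mol / 1.821×10⁻⁴ mol photons = 0.245.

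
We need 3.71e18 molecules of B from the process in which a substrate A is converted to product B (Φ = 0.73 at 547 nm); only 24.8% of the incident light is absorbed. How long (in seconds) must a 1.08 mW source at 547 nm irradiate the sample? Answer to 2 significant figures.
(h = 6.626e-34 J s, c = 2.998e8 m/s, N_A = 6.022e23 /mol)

Product: 3.71e18 / 6.022e23 = 6.161e-6 mol.
Photons that must be absorbed: 6.161e-6 / 0.73 = 8.440e-6 mol.
Incident photons needed: 8.440e-6 / 0.248 = 3.403e-5 mol.
Photon energy: hc/λ = 3.632e-19 J; per mole, 2.187e5 J mol⁻¹.
Energy required: 3.403e-5 × 2.187e5 = 7.442 J.
Time: 7.442 J / 0.00108 W = 6900 s.

t ≈ 6900 s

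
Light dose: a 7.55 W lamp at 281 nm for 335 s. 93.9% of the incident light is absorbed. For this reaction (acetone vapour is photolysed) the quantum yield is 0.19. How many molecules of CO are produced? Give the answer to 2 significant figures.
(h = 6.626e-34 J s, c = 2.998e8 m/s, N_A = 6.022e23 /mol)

Photon energy at 281 nm: hc/λ = (6.626e-34)(2.998e8)/(281e-9) = 7.069e-19 J.
Energy delivered: (7.55 W)(335 s) = 2529 J.
Photons incident: 2529 / 7.069e-19 = 3.578e21, i.e. 3.578e21/6.022e23 = 0.005942 mol.
Photons absorbed: 0.939 × 0.005942 = 0.005580 mol.
Product: Φ × n_abs = 0.19 × 0.005580 = 0.001060 mol.
As a count: 0.001060 × 6.022e23 = 6.4e20.

6.4e20 molecules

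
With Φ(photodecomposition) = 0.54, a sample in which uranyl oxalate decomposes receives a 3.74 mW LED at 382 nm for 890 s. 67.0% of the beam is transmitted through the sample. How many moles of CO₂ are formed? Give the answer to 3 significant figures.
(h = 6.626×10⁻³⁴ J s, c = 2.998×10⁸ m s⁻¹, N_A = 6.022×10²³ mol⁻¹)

1.89×10⁻⁶ mol

Photon energy at 382 nm: hc/λ = (6.626×10⁻³⁴)(2.998×10⁸)/(382×10⁻⁹) = 5.200×10⁻¹⁹ J.
Energy delivered: (3.74 mW)(890 s) = 3.329 J.
Photons incident: 3.329 / 5.200×10⁻¹⁹ = 6.402×10¹⁸, i.e. 6.402×10¹⁸/6.022×10²³ = 1.063×10⁻⁵ mol.
Fraction absorbed: 1 − 67.0/100 = 0.3300.
Photons absorbed: 0.3300 × 1.063×10⁻⁵ = 3.508×10⁻⁶ mol.
Product: Φ × n_abs = 0.54 × 3.508×10⁻⁶ = 1.894×10⁻⁶ mol.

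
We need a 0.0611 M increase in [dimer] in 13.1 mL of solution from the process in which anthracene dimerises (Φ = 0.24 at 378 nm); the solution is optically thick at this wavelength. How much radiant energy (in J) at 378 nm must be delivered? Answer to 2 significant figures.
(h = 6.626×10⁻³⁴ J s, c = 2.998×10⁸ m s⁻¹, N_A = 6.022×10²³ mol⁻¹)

1100 J

Product: (0.0611 M)(0.0131 L) = 8.004×10⁻⁴ mol.
Photons that must be absorbed: 8.004×10⁻⁴ / 0.24 = 0.003335 mol.
Photon energy: hc/λ = 5.255×10⁻¹⁹ J; per mole, 3.165×10⁵ J mol⁻¹.
Energy required: 0.003335 × 3.165×10⁵ = 1100 J.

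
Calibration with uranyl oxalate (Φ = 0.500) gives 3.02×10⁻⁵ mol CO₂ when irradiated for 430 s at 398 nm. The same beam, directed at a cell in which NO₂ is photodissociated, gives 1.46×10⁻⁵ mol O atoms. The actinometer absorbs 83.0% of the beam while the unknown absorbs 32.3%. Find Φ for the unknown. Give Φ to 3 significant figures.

Φ = 0.621

Photons absorbed by the actinometer: 3.02×10⁻⁵ / 0.500 = 6.040×10⁻⁵ mol.
Incident flux: 6.040×10⁻⁵ / 0.830 = 7.277×10⁻⁵ einstein.
Absorbed by unknown: 0.323 × 7.277×10⁻⁵ = 2.350×10⁻⁵ mol.
Φ(unknown) = 1.46×10⁻⁵ / 2.350×10⁻⁵ = 0.621.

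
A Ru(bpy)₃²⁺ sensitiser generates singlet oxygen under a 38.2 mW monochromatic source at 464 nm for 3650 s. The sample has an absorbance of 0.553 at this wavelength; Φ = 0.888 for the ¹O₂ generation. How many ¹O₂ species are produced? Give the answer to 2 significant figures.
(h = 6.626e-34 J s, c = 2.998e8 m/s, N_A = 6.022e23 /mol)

2.1e20 species

Photon energy at 464 nm: hc/λ = (6.626e-34)(2.998e8)/(464e-9) = 4.281e-19 J.
Energy delivered: (38.2 mW)(3650 s) = 139.4 J.
Photons incident: 139.4 / 4.281e-19 = 3.256e20, i.e. 3.256e20/6.022e23 = 5.407e-4 mol.
Fraction absorbed: 1 − 10^(−0.553) = 0.7201.
Photons absorbed: 0.7201 × 5.407e-4 = 3.894e-4 mol.
Product: Φ × n_abs = 0.888 × 3.894e-4 = 3.458e-4 mol.
As a count: 3.458e-4 × 6.022e23 = 2.1e20.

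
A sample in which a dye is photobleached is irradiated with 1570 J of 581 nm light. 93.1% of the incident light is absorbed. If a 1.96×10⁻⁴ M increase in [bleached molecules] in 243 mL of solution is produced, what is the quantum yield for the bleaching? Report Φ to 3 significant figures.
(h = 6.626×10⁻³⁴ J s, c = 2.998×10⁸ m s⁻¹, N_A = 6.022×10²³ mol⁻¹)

Product: (1.96×10⁻⁴ M)(0.243 L) = 4.763×10⁻⁵ mol.
Photon energy at 581 nm: hc/λ = (6.626×10⁻³⁴)(2.998×10⁸)/(581×10⁻⁹) = 3.419×10⁻¹⁹ J.
Photons incident: 1570 / 3.419×10⁻¹⁹ = 4.592×10²¹, i.e. 4.592×10²¹/6.022×10²³ = 0.007625 mol.
Photons absorbed: 0.931 × 0.007625 = 0.007099 mol.
Φ = 4.763×10⁻⁵ mol / 0.007099 mol photons = 0.00671.

Φ = 0.00671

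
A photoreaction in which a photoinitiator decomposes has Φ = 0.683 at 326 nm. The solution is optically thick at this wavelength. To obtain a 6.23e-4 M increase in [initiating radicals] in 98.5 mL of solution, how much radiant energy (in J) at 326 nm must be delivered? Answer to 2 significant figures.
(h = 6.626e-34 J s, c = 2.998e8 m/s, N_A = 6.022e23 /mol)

33 J

Product: (6.23e-4 M)(0.0985 L) = 6.137e-5 mol.
Photons that must be absorbed: 6.137e-5 / 0.683 = 8.985e-5 mol.
Photon energy: hc/λ = 6.093e-19 J; per mole, 3.669e5 J mol⁻¹.
Energy required: 8.985e-5 × 3.669e5 = 33 J.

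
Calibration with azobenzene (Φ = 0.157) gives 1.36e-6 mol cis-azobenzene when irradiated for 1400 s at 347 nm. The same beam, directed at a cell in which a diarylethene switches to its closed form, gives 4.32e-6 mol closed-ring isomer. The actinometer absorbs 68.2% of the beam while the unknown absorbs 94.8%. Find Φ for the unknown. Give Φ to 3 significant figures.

Photons absorbed by the actinometer: 1.36e-6 / 0.157 = 8.662e-6 mol.
Incident flux: 8.662e-6 / 0.682 = 1.270e-5 einstein.
Absorbed by unknown: 0.948 × 1.270e-5 = 1.204e-5 mol.
Φ(unknown) = 4.32e-6 / 1.204e-5 = 0.359.

Φ = 0.359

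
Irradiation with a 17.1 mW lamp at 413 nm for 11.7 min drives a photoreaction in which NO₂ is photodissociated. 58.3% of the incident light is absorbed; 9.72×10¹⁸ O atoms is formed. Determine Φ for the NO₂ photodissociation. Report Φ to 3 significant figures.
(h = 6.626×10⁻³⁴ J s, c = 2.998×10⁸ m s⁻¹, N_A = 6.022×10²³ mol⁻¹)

Product: 9.72×10¹⁸ / 6.022×10²³ = 1.614×10⁻⁵ mol.
Photon energy at 413 nm: hc/λ = (6.626×10⁻³⁴)(2.998×10⁸)/(413×10⁻⁹) = 4.810×10⁻¹⁹ J.
Energy delivered: (17.1 mW)(702 s) = 12.00 J.
Photons incident: 12.00 / 4.810×10⁻¹⁹ = 2.495×10¹⁹, i.e. 2.495×10¹⁹/6.022×10²³ = 4.143×10⁻⁵ mol.
Photons absorbed: 0.583 × 4.143×10⁻⁵ = 2.415×10⁻⁵ mol.
Φ = 1.614×10⁻⁵ mol / 2.415×10⁻⁵ mol photons = 0.668.

Φ = 0.668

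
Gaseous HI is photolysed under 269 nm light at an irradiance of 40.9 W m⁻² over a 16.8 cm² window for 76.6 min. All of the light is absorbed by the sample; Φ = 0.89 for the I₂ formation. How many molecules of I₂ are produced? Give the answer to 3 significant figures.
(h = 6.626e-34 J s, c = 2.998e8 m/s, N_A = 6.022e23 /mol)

3.81e20 molecules

Photon energy at 269 nm: hc/λ = (6.626e-34)(2.998e8)/(269e-9) = 7.385e-19 J.
Energy delivered: (40.9 W m⁻²)(16.8e-4 m²)(4596 s) = 315.8 J.
Photons incident: 315.8 / 7.385e-19 = 4.276e20, i.e. 4.276e20/6.022e23 = 7.101e-4 mol.
Product: Φ × n_abs = 0.89 × 7.101e-4 = 6.320e-4 mol.
As a count: 6.320e-4 × 6.022e23 = 3.81e20.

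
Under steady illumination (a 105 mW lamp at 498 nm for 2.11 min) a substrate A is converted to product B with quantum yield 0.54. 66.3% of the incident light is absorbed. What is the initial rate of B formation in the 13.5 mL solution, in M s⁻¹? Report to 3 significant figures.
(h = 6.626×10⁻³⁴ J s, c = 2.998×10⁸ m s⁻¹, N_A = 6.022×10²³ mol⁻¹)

Photon energy at 498 nm: hc/λ = (6.626×10⁻³⁴)(2.998×10⁸)/(498×10⁻⁹) = 3.989×10⁻¹⁹ J.
Energy delivered: (105 mW)(126.6 s) = 13.29 J.
Photons incident: 13.29 / 3.989×10⁻¹⁹ = 3.332×10¹⁹, i.e. 3.332×10¹⁹/6.022×10²³ = 5.533×10⁻⁵ mol.
Photons absorbed: 0.663 × 5.533×10⁻⁵ = 3.668×10⁻⁵ mol.
Product formed: 0.54 × 3.668×10⁻⁵ = 1.981×10⁻⁵ mol.
Rate: 1.981×10⁻⁵ mol / (126.6 s × 0.0135 L) = 1.16×10⁻⁵ M s⁻¹.

1.16×10⁻⁵ M s⁻¹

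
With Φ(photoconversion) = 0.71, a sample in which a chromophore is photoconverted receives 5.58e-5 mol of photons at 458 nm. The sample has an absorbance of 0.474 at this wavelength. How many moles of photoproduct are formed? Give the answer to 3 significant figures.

Fraction absorbed: 1 − 10^(−0.474) = 0.6643.
Photons absorbed: 0.6643 × 5.58e-5 = 3.707e-5 mol.
Product: Φ × n_abs = 0.71 × 3.707e-5 = 2.632e-5 mol.

2.63e-5 mol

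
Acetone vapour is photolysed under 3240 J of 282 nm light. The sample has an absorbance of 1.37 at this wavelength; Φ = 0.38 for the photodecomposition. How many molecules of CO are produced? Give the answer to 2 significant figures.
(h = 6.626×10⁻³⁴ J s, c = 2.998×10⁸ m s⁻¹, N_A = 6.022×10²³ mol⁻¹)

Photon energy at 282 nm: hc/λ = (6.626×10⁻³⁴)(2.998×10⁸)/(282×10⁻⁹) = 7.044×10⁻¹⁹ J.
Photons incident: 3240 / 7.044×10⁻¹⁹ = 4.600×10²¹, i.e. 4.600×10²¹/6.022×10²³ = 0.007639 mol.
Fraction absorbed: 1 − 10^(−1.37) = 0.9573.
Photons absorbed: 0.9573 × 0.007639 = 0.007313 mol.
Product: Φ × n_abs = 0.38 × 0.007313 = 0.002779 mol.
As a count: 0.002779 × 6.022×10²³ = 1.7×10²¹.

1.7×10²¹ molecules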